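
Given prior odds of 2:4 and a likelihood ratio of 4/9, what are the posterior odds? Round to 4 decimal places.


Posterior odds = prior odds * LR
Prior odds = 2/4 = 0.5
LR = 4/9 = 0.4444
Posterior odds = 0.5 * 0.4444 = 0.2222

0.2222


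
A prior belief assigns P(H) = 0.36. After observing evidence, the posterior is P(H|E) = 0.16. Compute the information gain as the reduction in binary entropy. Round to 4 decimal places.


H(prior) = -0.36*log2(0.36) - 0.64*log2(0.64)
= 0.9427
H(post) = -0.16*log2(0.16) - 0.84*log2(0.84)
= 0.6343
IG = 0.9427 - 0.6343 = 0.3084

0.3084


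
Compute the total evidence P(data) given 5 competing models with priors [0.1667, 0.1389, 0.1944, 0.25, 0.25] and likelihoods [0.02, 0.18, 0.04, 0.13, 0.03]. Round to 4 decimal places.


Marginal likelihood = sum P(model_i) * P(data|model_i)
Model 1: 0.1667 * 0.02 = 0.0033
Model 2: 0.1389 * 0.18 = 0.025
Model 3: 0.1944 * 0.04 = 0.0078
Model 4: 0.25 * 0.13 = 0.0325
Model 5: 0.25 * 0.03 = 0.0075
Total = 0.0761

0.0761


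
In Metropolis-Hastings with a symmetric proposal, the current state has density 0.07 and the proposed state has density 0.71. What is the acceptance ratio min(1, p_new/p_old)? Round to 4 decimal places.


Ratio = p_new / p_old = 0.71 / 0.07 = 10.1429
Acceptance = min(1, 10.1429) = 1.0

1.0


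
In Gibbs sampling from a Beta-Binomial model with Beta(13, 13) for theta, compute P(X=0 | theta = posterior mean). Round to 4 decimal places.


Posterior mean = alpha/(alpha+beta) = 13/26 = 0.5
P(X=0|theta=mean) = 1 - theta = 0.5

0.5


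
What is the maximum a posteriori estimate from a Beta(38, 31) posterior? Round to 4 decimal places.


The MAP estimate equals the mode of the distribution.
Mode of Beta(a,b) = (a-1)/(a+b-2)
= 37/67
= 0.5522

0.5522


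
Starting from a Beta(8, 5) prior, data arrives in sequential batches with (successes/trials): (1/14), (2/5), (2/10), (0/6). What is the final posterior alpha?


In sequential Bayesian updating, we sum all successes.
Total successes = 5
Final alpha = 8 + 5 = 13

13


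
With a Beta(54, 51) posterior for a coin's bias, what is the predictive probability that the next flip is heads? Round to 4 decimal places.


The predictive probability equals the posterior mean.
P(next = heads) = alpha / (alpha + beta)
= 54 / 105 = 0.5143

0.5143


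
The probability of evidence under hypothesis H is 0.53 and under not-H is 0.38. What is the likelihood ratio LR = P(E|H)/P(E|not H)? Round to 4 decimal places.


LR = 0.53 / 0.38
= 1.3947

1.3947


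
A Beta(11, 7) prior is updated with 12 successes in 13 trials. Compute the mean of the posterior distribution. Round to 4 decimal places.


After update: Beta(23, 8)
Mean = 23 / (23 + 8) = 23 / 31
= 0.7419

0.7419


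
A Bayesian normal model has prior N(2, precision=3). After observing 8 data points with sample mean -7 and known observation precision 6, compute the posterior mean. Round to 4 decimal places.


Posterior mean = (prior_precision * prior_mean + n * data_precision * data_mean) / (prior_precision + n * data_precision)
Numerator = 3*2 + 8*6*-7 = -330
Denominator = 3 + 8*6 = 51
Posterior mean = -6.4706

-6.4706


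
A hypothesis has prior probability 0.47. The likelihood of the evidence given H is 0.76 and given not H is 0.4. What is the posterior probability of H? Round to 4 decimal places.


Using Bayes' theorem:
P(E) = 0.47 * 0.76 + 0.53 * 0.4
P(E) = 0.5692
P(H|E) = (0.47 * 0.76) / 0.5692 = 0.6275

0.6275


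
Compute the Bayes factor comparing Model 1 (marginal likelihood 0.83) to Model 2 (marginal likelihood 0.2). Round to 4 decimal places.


BF12 = marginal likelihood of M1 / marginal likelihood of M2
= 0.83/0.2
= 4.15

4.15


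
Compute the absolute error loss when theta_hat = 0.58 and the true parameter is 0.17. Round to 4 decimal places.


L = |theta_hat - theta_true|
= |0.58 - 0.17| = 0.41

0.41


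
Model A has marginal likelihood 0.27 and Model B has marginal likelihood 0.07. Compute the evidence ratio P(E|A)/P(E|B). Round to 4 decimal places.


Evidence ratio = P(E|A) / P(E|B)
= 0.27 / 0.07
= 3.8571

3.8571


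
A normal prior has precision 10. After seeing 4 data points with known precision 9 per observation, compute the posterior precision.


In the conjugate normal model, precisions add:
tau_posterior = tau_prior + n * tau_data
= 10 + 4*9 = 46

46


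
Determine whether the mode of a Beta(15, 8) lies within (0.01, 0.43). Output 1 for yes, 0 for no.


First find the mode: (a-1)/(a+b-2) = 0.6667
Is 0.6667 in (0.01, 0.43)? 0

0


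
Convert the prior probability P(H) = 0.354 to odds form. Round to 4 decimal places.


P(not H) = 1 - 0.354 = 0.646
Odds = 0.354 / 0.646 = 0.548

0.548


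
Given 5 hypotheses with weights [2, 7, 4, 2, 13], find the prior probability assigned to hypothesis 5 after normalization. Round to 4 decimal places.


To normalize, divide each weight by the sum of all weights.
Sum = 28
Prior(H5) = 13/28 = 0.4643

0.4643


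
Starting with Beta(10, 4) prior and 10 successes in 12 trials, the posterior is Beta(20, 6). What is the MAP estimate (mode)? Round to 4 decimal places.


The mode of Beta(a, b) when a > 1 and b > 1 is (a-1)/(a+b-2)
= (20 - 1) / (20 + 6 - 2)
= 19 / 24
= 0.7917

0.7917


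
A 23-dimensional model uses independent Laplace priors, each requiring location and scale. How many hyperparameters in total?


Per parameter: 2 (location and scale).
Total = 23 * 2 = 46

46


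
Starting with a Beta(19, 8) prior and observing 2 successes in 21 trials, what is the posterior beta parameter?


Posterior beta = prior beta + failures
Failures = 21 - 2 = 19
beta_post = 8 + 19 = 27

27


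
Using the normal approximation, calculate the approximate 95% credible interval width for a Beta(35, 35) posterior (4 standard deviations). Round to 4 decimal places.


Var(Beta) = 35*35/(70^2 * 71) = 0.0035
SD = 0.0593
Width ~ 4*SD = 0.2374

0.2374


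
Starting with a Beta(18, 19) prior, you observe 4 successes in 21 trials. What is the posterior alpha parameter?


For a Beta-Binomial conjugate model:
Posterior alpha = prior alpha + number of successes
= 18 + 4 = 22

22


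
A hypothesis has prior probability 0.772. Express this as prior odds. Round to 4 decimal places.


Odds = P(H) / P(not H) = 0.772 / 0.228
= 3.386

3.386


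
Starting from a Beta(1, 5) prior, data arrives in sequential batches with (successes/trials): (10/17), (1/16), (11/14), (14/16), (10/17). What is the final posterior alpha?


In sequential Bayesian updating, we sum all successes.
Total successes = 46
Final alpha = 1 + 46 = 47

47


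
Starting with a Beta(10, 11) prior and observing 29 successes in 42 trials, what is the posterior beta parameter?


Posterior beta = prior beta + failures
Failures = 42 - 29 = 13
beta_post = 11 + 13 = 24

24


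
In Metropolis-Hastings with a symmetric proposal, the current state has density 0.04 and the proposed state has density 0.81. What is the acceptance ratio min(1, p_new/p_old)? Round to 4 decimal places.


Ratio = p_new / p_old = 0.81 / 0.04 = 20.25
Acceptance = min(1, 20.25) = 1.0

1.0


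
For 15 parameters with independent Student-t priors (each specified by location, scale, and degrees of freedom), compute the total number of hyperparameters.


A Student-t prior has 3 hyperparameters per parameter.
Total = 15 * 3 = 45

45


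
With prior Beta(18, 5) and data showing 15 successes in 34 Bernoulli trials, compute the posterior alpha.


Conjugate update: alpha_posterior = alpha_prior + k
= 18 + 15 = 33

33


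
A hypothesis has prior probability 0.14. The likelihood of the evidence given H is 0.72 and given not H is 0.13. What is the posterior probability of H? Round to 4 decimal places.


Using Bayes' theorem:
P(E) = 0.14 * 0.72 + 0.86 * 0.13
P(E) = 0.2126
P(H|E) = (0.14 * 0.72) / 0.2126 = 0.4741

0.4741


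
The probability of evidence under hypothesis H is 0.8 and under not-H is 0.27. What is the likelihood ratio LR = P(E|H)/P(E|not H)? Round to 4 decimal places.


LR = 0.8 / 0.27
= 2.963

2.963


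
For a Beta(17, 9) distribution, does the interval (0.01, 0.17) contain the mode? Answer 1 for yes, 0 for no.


Mode of Beta(a,b) = (a-1)/(a+b-2)
= (17-1)/(17+9-2) = 0.6667
Check: 0.01 <= 0.6667 <= 0.17?
Result: 0

0


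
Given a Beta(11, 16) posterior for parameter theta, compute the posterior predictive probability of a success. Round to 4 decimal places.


For a Beta-Bernoulli model, the predictive probability is the mean:
P(success) = 11/(11+16) = 11/27 = 0.4074

0.4074


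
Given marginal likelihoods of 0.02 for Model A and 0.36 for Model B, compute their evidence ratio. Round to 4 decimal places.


Ratio = ML(A) / ML(B) = 0.02/0.36
= 0.0556

0.0556


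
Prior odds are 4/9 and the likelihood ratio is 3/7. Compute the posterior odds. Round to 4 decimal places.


Posterior odds = prior odds * likelihood ratio
= (4/9) * (3/7)
= 12 / 63
= 0.1905

0.1905


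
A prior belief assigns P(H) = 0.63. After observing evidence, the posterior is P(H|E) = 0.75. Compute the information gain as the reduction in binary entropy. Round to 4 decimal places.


H(prior) = -0.63*log2(0.63) - 0.37*log2(0.37)
= 0.9507
H(post) = -0.75*log2(0.75) - 0.25*log2(0.25)
= 0.8113
IG = 0.9507 - 0.8113 = 0.1394

0.1394


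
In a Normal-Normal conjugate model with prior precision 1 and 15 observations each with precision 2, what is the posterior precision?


Posterior precision = prior precision + n * observation precision
= 1 + 15 * 2
= 1 + 30 = 31

31


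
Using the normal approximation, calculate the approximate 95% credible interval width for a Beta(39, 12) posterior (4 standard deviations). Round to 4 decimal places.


Var(Beta) = 39*12/(51^2 * 52) = 0.0035
SD = 0.0588
Width ~ 4*SD = 0.2353

0.2353


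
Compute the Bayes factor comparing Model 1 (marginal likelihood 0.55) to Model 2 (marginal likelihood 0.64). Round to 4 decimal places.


BF12 = marginal likelihood of M1 / marginal likelihood of M2
= 0.55/0.64
= 0.8594

0.8594


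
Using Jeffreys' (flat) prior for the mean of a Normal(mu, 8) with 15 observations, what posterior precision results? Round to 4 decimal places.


Flat prior means prior precision is 0.
Posterior precision = n / sigma^2 = 15/8 = 1.875

1.875


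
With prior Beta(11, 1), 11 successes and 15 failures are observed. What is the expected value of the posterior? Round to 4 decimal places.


Posterior = Beta(22, 16)
E[theta] = alpha/(alpha+beta)
= 22/38 = 0.5789

0.5789


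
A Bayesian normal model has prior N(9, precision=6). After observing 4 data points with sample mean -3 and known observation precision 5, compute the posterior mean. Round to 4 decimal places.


Posterior mean = (prior_precision * prior_mean + n * data_precision * data_mean) / (prior_precision + n * data_precision)
Numerator = 6*9 + 4*5*-3 = -6
Denominator = 6 + 4*5 = 26
Posterior mean = -0.2308

-0.2308


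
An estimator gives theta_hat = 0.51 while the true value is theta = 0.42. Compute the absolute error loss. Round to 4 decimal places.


The absolute error loss is |theta_hat - theta|
= |0.51 - 0.42|
= 0.09

0.09


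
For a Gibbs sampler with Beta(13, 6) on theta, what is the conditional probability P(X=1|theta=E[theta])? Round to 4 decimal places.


E[theta] = 13/(13+6) = 0.6842
P(X=1|theta) = theta = 0.6842

0.6842


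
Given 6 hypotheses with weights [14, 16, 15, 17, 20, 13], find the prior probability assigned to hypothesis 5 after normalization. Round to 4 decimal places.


To normalize, divide each weight by the sum of all weights.
Sum = 95
Prior(H5) = 20/95 = 0.2105

0.2105


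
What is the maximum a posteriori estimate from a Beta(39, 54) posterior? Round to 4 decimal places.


The MAP estimate equals the mode of the distribution.
Mode of Beta(a,b) = (a-1)/(a+b-2)
= 38/91
= 0.4176

0.4176


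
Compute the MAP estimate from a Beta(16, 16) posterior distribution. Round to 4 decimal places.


MAP = mode of Beta distribution
= (alpha - 1)/(alpha + beta - 2)
= (16-1)/(16+16-2)
= 15/30 = 0.5

0.5


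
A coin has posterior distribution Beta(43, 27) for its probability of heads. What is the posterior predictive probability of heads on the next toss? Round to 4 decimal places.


Posterior predictive = E[theta] = alpha/(alpha+beta)
= 43/70
= 0.6143

0.6143


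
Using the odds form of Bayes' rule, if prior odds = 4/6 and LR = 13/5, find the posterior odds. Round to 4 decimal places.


Bayes' rule in odds form: posterior odds = prior odds * LR
= (4 * 13) / (6 * 5)
= 52/30 = 1.7333

1.7333


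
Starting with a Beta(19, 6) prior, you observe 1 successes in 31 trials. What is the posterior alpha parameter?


For a Beta-Binomial conjugate model:
Posterior alpha = prior alpha + number of successes
= 19 + 1 = 20

20


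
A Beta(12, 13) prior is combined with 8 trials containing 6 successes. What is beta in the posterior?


In conjugate updating:
beta_posterior = beta_prior + (n - k)
= 13 + (8 - 6)
= 13 + 2 = 15

15


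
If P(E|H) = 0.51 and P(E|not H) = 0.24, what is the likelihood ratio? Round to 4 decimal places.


Likelihood ratio = P(E|H) / P(E|not H)
= 0.51 / 0.24
= 2.125

2.125


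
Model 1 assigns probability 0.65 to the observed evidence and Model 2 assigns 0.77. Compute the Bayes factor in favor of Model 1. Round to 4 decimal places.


BF = P(data|M1) / P(data|M2)
= 0.65 / 0.77 = 0.8442

0.8442


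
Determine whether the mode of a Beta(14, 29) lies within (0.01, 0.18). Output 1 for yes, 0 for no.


First find the mode: (a-1)/(a+b-2) = 0.3171
Is 0.3171 in (0.01, 0.18)? 0

0


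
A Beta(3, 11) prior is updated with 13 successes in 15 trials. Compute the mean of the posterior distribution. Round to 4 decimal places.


After update: Beta(16, 13)
Mean = 16 / (16 + 13) = 16 / 29
= 0.5517

0.5517


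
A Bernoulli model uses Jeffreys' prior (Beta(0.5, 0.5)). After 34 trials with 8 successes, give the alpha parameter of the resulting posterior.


Posterior = Beta(prior_alpha + successes, prior_beta + failures)
= Beta(0.5 + 8, 0.5 + 26)
Posterior alpha = 0.5 + k = 0.5 + 8 = 8.5

8.5


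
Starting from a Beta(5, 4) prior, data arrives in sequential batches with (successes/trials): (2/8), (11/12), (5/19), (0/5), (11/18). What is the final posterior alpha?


In sequential Bayesian updating, we sum all successes.
Total successes = 29
Final alpha = 5 + 29 = 34

34


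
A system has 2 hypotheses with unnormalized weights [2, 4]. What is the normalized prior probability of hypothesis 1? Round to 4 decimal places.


The normalized prior is the weight divided by the total.
Total weight = 6
P(H1) = 2 / 6 = 0.3333

0.3333


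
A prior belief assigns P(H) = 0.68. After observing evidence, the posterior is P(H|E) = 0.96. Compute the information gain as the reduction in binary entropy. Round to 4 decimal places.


H(prior) = -0.68*log2(0.68) - 0.32*log2(0.32)
= 0.9044
H(post) = -0.96*log2(0.96) - 0.04*log2(0.04)
= 0.2423
IG = 0.9044 - 0.2423 = 0.6621

0.6621


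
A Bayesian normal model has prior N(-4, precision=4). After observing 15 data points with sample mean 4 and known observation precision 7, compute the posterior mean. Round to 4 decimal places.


Posterior mean = (prior_precision * prior_mean + n * data_precision * data_mean) / (prior_precision + n * data_precision)
Numerator = 4*-4 + 15*7*4 = 404
Denominator = 4 + 15*7 = 109
Posterior mean = 3.7064

3.7064


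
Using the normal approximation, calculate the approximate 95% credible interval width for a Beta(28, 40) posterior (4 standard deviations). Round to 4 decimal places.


Var(Beta) = 28*40/(68^2 * 69) = 0.0035
SD = 0.0592
Width ~ 4*SD = 0.237

0.237


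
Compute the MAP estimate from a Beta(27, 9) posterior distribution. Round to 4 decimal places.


MAP = mode of Beta distribution
= (alpha - 1)/(alpha + beta - 2)
= (27-1)/(27+9-2)
= 26/34 = 0.7647

0.7647


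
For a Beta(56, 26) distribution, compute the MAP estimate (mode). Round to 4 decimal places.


MAP = mode = (a-1)/(a+b-2)
= (56-1)/(56+26-2)
= 55/80 = 0.6875

0.6875


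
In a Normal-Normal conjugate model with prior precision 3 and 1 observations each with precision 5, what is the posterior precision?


Posterior precision = prior precision + n * observation precision
= 3 + 1 * 5
= 3 + 5 = 8

8


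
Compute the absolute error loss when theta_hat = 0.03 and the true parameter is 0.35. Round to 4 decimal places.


L = |theta_hat - theta_true|
= |0.03 - 0.35| = 0.32

0.32


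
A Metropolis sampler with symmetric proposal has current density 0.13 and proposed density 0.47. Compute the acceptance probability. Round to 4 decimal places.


For symmetric proposals, acceptance = min(1, pi(x*)/pi(x))
= min(1, 0.47/0.13)
= min(1, 3.6154) = 1.0

1.0


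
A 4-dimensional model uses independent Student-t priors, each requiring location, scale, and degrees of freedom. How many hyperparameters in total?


Per parameter: 3 (location, scale, and degrees of freedom).
Total = 4 * 3 = 12

12


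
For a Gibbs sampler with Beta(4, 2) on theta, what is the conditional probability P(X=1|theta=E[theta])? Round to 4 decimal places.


E[theta] = 4/(4+2) = 0.6667
P(X=1|theta) = theta = 0.6667

0.6667


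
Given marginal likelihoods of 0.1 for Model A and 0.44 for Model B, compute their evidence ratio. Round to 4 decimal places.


Ratio = ML(A) / ML(B) = 0.1/0.44
= 0.2273

0.2273


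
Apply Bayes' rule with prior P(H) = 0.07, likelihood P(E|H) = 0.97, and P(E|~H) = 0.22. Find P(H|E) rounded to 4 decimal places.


Step 1: Compute marginal P(E) = P(E|H)P(H) + P(E|~H)P(~H)
= 0.97*0.07 + 0.22*0.93 = 0.2725
Step 2: P(H|E) = P(E|H)P(H)/P(E) = 0.0679/0.2725
= 0.2492

0.2492


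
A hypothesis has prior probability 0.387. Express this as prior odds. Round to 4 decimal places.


Odds = P(H) / P(not H) = 0.387 / 0.613
= 0.6313

0.6313


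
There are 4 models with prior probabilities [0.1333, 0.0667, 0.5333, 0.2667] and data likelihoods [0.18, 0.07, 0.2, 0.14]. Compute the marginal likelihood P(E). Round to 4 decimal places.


P(E) = sum over models of P(M_i) * P(E|M_i)
= 0.1333*0.18 + 0.0667*0.07 + 0.5333*0.2 + 0.2667*0.14
= 0.1727

0.1727


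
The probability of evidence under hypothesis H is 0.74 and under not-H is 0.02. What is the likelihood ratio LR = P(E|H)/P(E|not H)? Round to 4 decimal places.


LR = 0.74 / 0.02
= 37.0

37.0


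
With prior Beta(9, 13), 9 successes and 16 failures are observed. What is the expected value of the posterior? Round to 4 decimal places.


Posterior = Beta(18, 29)
E[theta] = alpha/(alpha+beta)
= 18/47 = 0.383

0.383


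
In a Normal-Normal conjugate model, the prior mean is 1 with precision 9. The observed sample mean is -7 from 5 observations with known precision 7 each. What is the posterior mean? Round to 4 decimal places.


Posterior precision = tau0 + n*tau = 9 + 5*7 = 44
Posterior mean = (tau0*mu0 + n*tau*xbar) / posterior_precision
= (9*1 + 5*7*-7) / 44
= -236 / 44 = -5.3636

-5.3636


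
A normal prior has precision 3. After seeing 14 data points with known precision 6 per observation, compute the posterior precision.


In the conjugate normal model, precisions add:
tau_posterior = tau_prior + n * tau_data
= 3 + 14*6 = 87

87


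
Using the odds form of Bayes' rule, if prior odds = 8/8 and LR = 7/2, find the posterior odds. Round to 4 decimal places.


Bayes' rule in odds form: posterior odds = prior odds * LR
= (8 * 7) / (8 * 2)
= 56/16 = 3.5

3.5


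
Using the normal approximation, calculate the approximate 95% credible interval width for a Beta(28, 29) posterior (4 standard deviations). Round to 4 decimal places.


Var(Beta) = 28*29/(57^2 * 58) = 0.0043
SD = 0.0656
Width ~ 4*SD = 0.2626

0.2626


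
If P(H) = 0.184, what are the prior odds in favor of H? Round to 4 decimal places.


Prior odds = P(H) / (1 - P(H))
= 0.184 / 0.816
= 0.2255

0.2255


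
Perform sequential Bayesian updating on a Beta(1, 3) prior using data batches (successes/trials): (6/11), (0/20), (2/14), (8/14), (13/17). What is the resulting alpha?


Accumulate successes: 29
Posterior alpha = prior alpha + sum of successes
= 1 + 29 = 30

30


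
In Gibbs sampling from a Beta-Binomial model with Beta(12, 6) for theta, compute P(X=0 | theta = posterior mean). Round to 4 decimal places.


Posterior mean = alpha/(alpha+beta) = 12/18 = 0.6667
P(X=0|theta=mean) = 1 - theta = 0.3333

0.3333


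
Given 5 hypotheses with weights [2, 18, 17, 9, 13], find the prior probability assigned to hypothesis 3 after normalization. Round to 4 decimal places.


To normalize, divide each weight by the sum of all weights.
Sum = 59
Prior(H3) = 17/59 = 0.2881

0.2881


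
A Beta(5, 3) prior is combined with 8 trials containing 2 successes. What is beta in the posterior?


In conjugate updating:
beta_posterior = beta_prior + (n - k)
= 3 + (8 - 2)
= 3 + 6 = 9

9


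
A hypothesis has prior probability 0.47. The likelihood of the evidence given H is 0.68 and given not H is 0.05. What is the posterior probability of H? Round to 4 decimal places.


Using Bayes' theorem:
P(E) = 0.47 * 0.68 + 0.53 * 0.05
P(E) = 0.3461
P(H|E) = (0.47 * 0.68) / 0.3461 = 0.9234

0.9234


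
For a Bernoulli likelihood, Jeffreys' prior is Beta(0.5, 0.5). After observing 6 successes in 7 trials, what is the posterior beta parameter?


Jeffreys' prior for Bernoulli is Beta(0.5, 0.5).
Posterior is Beta(0.5 + k, 0.5 + n - k).
Posterior beta = 0.5 + (n - k) = 0.5 + 1 = 1.5

1.5


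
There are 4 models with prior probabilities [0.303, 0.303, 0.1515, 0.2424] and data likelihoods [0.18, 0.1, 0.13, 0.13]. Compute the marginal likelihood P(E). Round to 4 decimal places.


P(E) = sum over models of P(M_i) * P(E|M_i)
= 0.303*0.18 + 0.303*0.1 + 0.1515*0.13 + 0.2424*0.13
= 0.136

0.136


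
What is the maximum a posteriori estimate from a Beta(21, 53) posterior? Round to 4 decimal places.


The MAP estimate equals the mode of the distribution.
Mode of Beta(a,b) = (a-1)/(a+b-2)
= 20/72
= 0.2778

0.2778


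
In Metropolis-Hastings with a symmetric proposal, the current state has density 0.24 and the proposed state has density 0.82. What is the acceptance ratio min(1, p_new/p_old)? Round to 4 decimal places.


Ratio = p_new / p_old = 0.82 / 0.24 = 3.4167
Acceptance = min(1, 3.4167) = 1.0

1.0


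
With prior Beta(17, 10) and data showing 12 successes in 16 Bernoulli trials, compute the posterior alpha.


Conjugate update: alpha_posterior = alpha_prior + k
= 17 + 12 = 29

29


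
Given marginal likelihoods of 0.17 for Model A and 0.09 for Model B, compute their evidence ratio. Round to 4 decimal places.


Ratio = ML(A) / ML(B) = 0.17/0.09
= 1.8889

1.8889


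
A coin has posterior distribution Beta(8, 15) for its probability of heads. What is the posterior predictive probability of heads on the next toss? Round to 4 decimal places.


Posterior predictive = E[theta] = alpha/(alpha+beta)
= 8/23
= 0.3478

0.3478


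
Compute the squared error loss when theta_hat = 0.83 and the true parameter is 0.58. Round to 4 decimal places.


L = (theta_hat - theta_true)^2
= (0.83 - 0.58)^2
= 0.25^2 = 0.0625

0.0625


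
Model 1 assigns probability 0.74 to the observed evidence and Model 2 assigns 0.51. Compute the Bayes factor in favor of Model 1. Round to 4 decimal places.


BF = P(data|M1) / P(data|M2)
= 0.74 / 0.51 = 1.451

1.451


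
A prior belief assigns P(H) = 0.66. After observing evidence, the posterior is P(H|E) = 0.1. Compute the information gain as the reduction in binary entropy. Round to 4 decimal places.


H(prior) = -0.66*log2(0.66) - 0.34*log2(0.34)
= 0.9248
H(post) = -0.1*log2(0.1) - 0.9*log2(0.9)
= 0.469
IG = 0.9248 - 0.469 = 0.4558

0.4558


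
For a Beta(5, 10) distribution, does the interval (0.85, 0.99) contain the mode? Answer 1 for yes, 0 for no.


Mode of Beta(a,b) = (a-1)/(a+b-2)
= (5-1)/(5+10-2) = 0.3077
Check: 0.85 <= 0.3077 <= 0.99?
Result: 0

0


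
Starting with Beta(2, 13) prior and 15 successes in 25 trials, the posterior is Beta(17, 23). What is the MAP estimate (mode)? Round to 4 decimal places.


The mode of Beta(a, b) when a > 1 and b > 1 is (a-1)/(a+b-2)
= (17 - 1) / (17 + 23 - 2)
= 16 / 38
= 0.4211

0.4211


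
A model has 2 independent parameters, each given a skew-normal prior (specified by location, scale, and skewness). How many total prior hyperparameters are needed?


Each skew-normal prior needs 3 hyperparameters (location, scale, and skewness).
Total = 3 * 2 = 6

6


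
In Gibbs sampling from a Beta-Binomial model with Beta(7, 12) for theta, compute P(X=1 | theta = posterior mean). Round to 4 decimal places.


Posterior mean = alpha/(alpha+beta) = 7/19 = 0.3684
P(X=1|theta=mean) = theta = 0.3684

0.3684


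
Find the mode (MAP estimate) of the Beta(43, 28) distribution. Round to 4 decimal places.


For Beta(a,b) with a,b > 1:
Mode = (a-1)/(a+b-2) = (43-1)/(71-2)
= 42/69 = 0.6087

0.6087


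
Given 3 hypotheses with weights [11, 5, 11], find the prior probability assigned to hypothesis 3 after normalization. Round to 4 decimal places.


To normalize, divide each weight by the sum of all weights.
Sum = 27
Prior(H3) = 11/27 = 0.4074

0.4074


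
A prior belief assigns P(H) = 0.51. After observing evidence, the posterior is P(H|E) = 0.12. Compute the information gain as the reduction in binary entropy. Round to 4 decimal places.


H(prior) = -0.51*log2(0.51) - 0.49*log2(0.49)
= 0.9997
H(post) = -0.12*log2(0.12) - 0.88*log2(0.88)
= 0.5294
IG = 0.9997 - 0.5294 = 0.4704

0.4704


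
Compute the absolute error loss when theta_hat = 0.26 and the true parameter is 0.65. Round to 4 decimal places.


L = |theta_hat - theta_true|
= |0.26 - 0.65| = 0.39

0.39


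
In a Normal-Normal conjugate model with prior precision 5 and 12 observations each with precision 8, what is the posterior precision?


Posterior precision = prior precision + n * observation precision
= 5 + 12 * 8
= 5 + 96 = 101

101


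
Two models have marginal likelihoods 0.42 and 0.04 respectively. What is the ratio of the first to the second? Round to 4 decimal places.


Evidence ratio = 0.42 / 0.04
= 10.5

10.5


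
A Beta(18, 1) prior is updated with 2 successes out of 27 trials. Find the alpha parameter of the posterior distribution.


In the Beta-Binomial conjugate update:
alpha_post = alpha_prior + successes
= 18 + 2
= 20

20


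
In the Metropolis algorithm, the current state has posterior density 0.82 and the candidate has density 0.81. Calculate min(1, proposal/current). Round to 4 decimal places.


Ratio = 0.81/0.82 = 0.9878
Acceptance probability = min(1, 0.9878)
= 0.9878

0.9878


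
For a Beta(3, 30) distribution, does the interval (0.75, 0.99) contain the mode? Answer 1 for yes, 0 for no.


Mode of Beta(a,b) = (a-1)/(a+b-2)
= (3-1)/(3+30-2) = 0.0645
Check: 0.75 <= 0.0645 <= 0.99?
Result: 0

0


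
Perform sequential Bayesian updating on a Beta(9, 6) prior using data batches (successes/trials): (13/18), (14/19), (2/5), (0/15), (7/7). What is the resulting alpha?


Accumulate successes: 36
Posterior alpha = prior alpha + sum of successes
= 9 + 36 = 45

45


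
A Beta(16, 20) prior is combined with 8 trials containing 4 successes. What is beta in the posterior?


In conjugate updating:
beta_posterior = beta_prior + (n - k)
= 20 + (8 - 4)
= 20 + 4 = 24

24


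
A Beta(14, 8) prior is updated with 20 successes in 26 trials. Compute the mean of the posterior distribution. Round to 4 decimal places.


After update: Beta(34, 14)
Mean = 34 / (34 + 14) = 34 / 48
= 0.7083

0.7083


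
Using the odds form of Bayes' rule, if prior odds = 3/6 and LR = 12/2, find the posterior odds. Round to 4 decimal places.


Bayes' rule in odds form: posterior odds = prior odds * LR
= (3 * 12) / (6 * 2)
= 36/12 = 3.0

3.0


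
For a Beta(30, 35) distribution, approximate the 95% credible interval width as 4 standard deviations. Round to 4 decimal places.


Variance of Beta(a,b) = ab / ((a+b)^2 * (a+b+1))
= 30*35 / ((65)^2 * 66)
= 0.0038
SD = sqrt(0.0038) = 0.0614
Width = 4 * SD = 0.2455

0.2455


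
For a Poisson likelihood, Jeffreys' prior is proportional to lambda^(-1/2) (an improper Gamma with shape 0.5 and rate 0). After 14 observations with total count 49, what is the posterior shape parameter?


Jeffreys' prior for Poisson is proportional to lambda^(-1/2).
Posterior is Gamma(0.5 + S, 0 + n) = Gamma(0.5 + 49, 14).
Posterior shape = 0.5 + S = 0.5 + 49 = 49.5

49.5


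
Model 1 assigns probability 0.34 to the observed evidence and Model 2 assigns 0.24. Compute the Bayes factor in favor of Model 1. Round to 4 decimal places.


BF = P(data|M1) / P(data|M2)
= 0.34 / 0.24 = 1.4167

1.4167


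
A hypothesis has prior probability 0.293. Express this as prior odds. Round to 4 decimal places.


Odds = P(H) / P(not H) = 0.293 / 0.707
= 0.4144

0.4144


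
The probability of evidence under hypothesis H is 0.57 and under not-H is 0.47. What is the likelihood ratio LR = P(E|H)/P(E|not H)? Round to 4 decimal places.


LR = 0.57 / 0.47
= 1.2128

1.2128


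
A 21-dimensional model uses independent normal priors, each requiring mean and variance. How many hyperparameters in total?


Per parameter: 2 (mean and variance).
Total = 21 * 2 = 42

42


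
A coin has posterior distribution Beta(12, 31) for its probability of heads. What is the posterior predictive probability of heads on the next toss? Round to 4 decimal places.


Posterior predictive = E[theta] = alpha/(alpha+beta)
= 12/43
= 0.2791

0.2791


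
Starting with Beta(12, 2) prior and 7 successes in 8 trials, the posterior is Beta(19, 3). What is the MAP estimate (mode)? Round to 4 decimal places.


The mode of Beta(a, b) when a > 1 and b > 1 is (a-1)/(a+b-2)
= (19 - 1) / (19 + 3 - 2)
= 18 / 20
= 0.9

0.9


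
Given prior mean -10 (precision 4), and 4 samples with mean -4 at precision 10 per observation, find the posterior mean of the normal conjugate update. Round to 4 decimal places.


The posterior mean is a precision-weighted average of prior and data.
Post. prec. = 4 + 40 = 44
Post. mean = (-40 + -160)/44 = -200/44 = -4.5455

-4.5455


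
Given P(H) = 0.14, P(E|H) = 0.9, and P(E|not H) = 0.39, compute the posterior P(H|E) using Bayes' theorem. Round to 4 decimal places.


By Bayes' theorem: P(H|E) = P(E|H)*P(H) / P(E)
P(E) = P(E|H)*P(H) + P(E|not H)*P(not H)
P(E) = 0.9*0.14 + 0.39*0.86 = 0.4614
P(H|E) = 0.9*0.14 / 0.4614 = 0.2731

0.2731


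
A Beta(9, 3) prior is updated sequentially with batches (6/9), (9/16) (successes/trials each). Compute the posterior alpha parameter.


Sequential conjugate updating is equivalent to a single batch update.
Total successes across all batches = 15
alpha_posterior = alpha_prior + total_successes = 9 + 15
= 24

24


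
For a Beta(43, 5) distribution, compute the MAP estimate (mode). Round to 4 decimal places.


MAP = mode = (a-1)/(a+b-2)
= (43-1)/(43+5-2)
= 42/46 = 0.913

0.913


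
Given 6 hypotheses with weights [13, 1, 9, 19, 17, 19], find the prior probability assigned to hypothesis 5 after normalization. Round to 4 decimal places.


To normalize, divide each weight by the sum of all weights.
Sum = 78
Prior(H5) = 17/78 = 0.2179

0.2179


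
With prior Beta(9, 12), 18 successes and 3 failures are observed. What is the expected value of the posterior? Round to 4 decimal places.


Posterior = Beta(27, 15)
E[theta] = alpha/(alpha+beta)
= 27/42 = 0.6429

0.6429


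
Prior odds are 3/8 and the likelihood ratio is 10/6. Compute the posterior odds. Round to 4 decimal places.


Posterior odds = prior odds * likelihood ratio
= (3/8) * (10/6)
= 30 / 48
= 0.625

0.625


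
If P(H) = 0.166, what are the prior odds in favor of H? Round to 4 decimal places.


Prior odds = P(H) / (1 - P(H))
= 0.166 / 0.834
= 0.199

0.199


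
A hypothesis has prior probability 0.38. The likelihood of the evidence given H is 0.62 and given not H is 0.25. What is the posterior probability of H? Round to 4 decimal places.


Using Bayes' theorem:
P(E) = 0.38 * 0.62 + 0.62 * 0.25
P(E) = 0.3906
P(H|E) = (0.38 * 0.62) / 0.3906 = 0.6032

0.6032


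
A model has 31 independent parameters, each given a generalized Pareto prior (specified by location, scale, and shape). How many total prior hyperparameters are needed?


Each generalized Pareto prior needs 3 hyperparameters (location, scale, and shape).
Total = 3 * 31 = 93

93


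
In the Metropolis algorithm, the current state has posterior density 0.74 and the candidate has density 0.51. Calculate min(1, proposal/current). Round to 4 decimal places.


Ratio = 0.51/0.74 = 0.6892
Acceptance probability = min(1, 0.6892)
= 0.6892

0.6892


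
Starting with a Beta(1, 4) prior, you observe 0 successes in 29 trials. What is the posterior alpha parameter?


For a Beta-Binomial conjugate model:
Posterior alpha = prior alpha + number of successes
= 1 + 0 = 1

1


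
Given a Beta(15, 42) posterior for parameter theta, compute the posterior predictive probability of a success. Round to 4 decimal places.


For a Beta-Bernoulli model, the predictive probability is the mean:
P(success) = 15/(15+42) = 15/57 = 0.2632

0.2632


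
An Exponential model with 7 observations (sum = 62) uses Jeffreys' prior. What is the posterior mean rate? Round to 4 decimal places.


Posterior Gamma(7, 62)
E[lambda] = 7/62 = 0.1129

0.1129


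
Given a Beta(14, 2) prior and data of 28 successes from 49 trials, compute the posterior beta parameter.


Number of failures = 49 - 28 = 21
Posterior beta = 2 + 21 = 23

23


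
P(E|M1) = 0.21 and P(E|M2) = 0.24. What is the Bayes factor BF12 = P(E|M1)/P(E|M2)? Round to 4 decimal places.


Bayes factor BF12 = P(E|M1) / P(E|M2)
= 0.21 / 0.24
= 0.875

0.875


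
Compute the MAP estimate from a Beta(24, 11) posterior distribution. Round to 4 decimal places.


MAP = mode of Beta distribution
= (alpha - 1)/(alpha + beta - 2)
= (24-1)/(24+11-2)
= 23/33 = 0.697

0.697


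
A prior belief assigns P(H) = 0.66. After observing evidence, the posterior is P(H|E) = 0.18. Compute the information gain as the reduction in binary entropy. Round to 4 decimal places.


H(prior) = -0.66*log2(0.66) - 0.34*log2(0.34)
= 0.9248
H(post) = -0.18*log2(0.18) - 0.82*log2(0.82)
= 0.6801
IG = 0.9248 - 0.6801 = 0.2447

0.2447


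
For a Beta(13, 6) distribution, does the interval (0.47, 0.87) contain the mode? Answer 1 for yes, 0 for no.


Mode of Beta(a,b) = (a-1)/(a+b-2)
= (13-1)/(13+6-2) = 0.7059
Check: 0.47 <= 0.7059 <= 0.87?
Result: 1

1


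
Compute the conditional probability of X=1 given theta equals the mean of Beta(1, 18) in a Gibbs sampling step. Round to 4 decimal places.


Mean of Beta(1, 18) = 0.0526
P(X=1 | theta=0.0526) = 0.0526

0.0526


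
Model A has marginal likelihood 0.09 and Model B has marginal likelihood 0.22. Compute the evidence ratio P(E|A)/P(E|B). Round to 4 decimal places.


Evidence ratio = P(E|A) / P(E|B)
= 0.09 / 0.22
= 0.4091

0.4091


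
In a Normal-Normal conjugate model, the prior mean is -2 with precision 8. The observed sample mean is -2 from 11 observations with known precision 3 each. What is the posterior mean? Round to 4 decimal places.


Posterior precision = tau0 + n*tau = 8 + 11*3 = 41
Posterior mean = (tau0*mu0 + n*tau*xbar) / posterior_precision
= (8*-2 + 11*3*-2) / 41
= -82 / 41 = -2.0

-2.0


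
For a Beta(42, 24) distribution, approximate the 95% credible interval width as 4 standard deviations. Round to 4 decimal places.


Variance of Beta(a,b) = ab / ((a+b)^2 * (a+b+1))
= 42*24 / ((66)^2 * 67)
= 0.0035
SD = sqrt(0.0035) = 0.0588
Width = 4 * SD = 0.2351

0.2351


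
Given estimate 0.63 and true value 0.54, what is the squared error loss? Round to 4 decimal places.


Squared error = (estimate - true)^2
Difference = 0.09
Loss = 0.09^2 = 0.0081

0.0081


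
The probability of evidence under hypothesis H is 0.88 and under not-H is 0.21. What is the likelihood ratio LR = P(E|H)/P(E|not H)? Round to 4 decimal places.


LR = 0.88 / 0.21
= 4.1905

4.1905


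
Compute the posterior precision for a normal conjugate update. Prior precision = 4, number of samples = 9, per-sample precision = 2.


tau_post = tau_0 + n * tau
= 4 + 9 * 2 = 22

22


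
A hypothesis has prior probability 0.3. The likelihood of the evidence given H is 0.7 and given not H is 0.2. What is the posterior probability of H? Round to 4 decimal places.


Using Bayes' theorem:
P(E) = 0.3 * 0.7 + 0.7 * 0.2
P(E) = 0.35
P(H|E) = (0.3 * 0.7) / 0.35 = 0.6

0.6


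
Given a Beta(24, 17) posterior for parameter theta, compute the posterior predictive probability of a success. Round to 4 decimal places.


For a Beta-Bernoulli model, the predictive probability is the mean:
P(success) = 24/(24+17) = 24/41 = 0.5854

0.5854


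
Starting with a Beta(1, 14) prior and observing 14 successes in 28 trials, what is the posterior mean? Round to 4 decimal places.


Posterior parameters: alpha = 1 + 14 = 15
beta = 14 + 14 = 28
Posterior mean = alpha / (alpha + beta) = 15 / 43
= 0.3488

0.3488


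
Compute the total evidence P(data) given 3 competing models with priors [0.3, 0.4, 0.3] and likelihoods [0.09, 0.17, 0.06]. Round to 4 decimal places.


Marginal likelihood = sum P(model_i) * P(data|model_i)
Model 1: 0.3 * 0.09 = 0.027
Model 2: 0.4 * 0.17 = 0.068
Model 3: 0.3 * 0.06 = 0.018
Total = 0.113

0.113


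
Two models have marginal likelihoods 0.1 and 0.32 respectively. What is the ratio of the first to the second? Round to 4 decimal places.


Evidence ratio = 0.1 / 0.32
= 0.3125

0.3125


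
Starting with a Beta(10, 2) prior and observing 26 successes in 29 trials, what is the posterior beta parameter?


Posterior beta = prior beta + failures
Failures = 29 - 26 = 3
beta_post = 2 + 3 = 5

5


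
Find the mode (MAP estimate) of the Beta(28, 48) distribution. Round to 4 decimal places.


For Beta(a,b) with a,b > 1:
Mode = (a-1)/(a+b-2) = (28-1)/(76-2)
= 27/74 = 0.3649

0.3649


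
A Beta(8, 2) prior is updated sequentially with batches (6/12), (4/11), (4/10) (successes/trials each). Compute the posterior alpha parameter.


Sequential conjugate updating is equivalent to a single batch update.
Total successes across all batches = 14
alpha_posterior = alpha_prior + total_successes = 8 + 14
= 22

22


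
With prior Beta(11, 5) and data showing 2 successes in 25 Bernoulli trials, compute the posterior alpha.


Conjugate update: alpha_posterior = alpha_prior + k
= 11 + 2 = 13

13


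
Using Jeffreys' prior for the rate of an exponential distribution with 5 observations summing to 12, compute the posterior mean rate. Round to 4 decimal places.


Jeffreys' prior leads to posterior Gamma(5, 12).
Mean = 5/12 = 0.4167

0.4167


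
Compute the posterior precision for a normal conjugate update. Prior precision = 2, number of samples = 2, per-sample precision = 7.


tau_post = tau_0 + n * tau
= 2 + 2 * 7 = 16

16


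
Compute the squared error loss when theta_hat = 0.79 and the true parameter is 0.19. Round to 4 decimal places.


L = (theta_hat - theta_true)^2
= (0.79 - 0.19)^2
= 0.6^2 = 0.36

0.36


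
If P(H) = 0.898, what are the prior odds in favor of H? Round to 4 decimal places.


Prior odds = P(H) / (1 - P(H))
= 0.898 / 0.102
= 8.8039

8.8039


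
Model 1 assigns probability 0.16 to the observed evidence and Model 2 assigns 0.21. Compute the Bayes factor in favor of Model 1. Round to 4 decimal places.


BF = P(data|M1) / P(data|M2)
= 0.16 / 0.21 = 0.7619

0.7619
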